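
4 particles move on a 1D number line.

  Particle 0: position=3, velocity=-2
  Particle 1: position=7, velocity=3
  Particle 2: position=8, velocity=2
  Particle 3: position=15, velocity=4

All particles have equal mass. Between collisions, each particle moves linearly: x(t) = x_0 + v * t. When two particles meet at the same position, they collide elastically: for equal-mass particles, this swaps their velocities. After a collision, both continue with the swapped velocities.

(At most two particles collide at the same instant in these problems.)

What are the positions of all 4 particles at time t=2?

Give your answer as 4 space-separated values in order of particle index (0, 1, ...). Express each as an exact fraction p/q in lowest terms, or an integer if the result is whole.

Collision at t=1: particles 1 and 2 swap velocities; positions: p0=1 p1=10 p2=10 p3=19; velocities now: v0=-2 v1=2 v2=3 v3=4
Advance to t=2 (no further collisions before then); velocities: v0=-2 v1=2 v2=3 v3=4; positions = -1 12 13 23

Answer: -1 12 13 23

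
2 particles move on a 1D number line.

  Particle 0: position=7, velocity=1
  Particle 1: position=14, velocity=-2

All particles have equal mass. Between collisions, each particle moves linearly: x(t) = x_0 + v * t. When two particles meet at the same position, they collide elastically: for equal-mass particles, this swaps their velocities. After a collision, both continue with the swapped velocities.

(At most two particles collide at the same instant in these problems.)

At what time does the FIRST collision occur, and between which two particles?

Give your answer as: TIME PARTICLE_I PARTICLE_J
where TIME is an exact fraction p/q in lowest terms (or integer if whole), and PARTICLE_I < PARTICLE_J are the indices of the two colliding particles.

Pair (0,1): pos 7,14 vel 1,-2 -> gap=7, closing at 3/unit, collide at t=7/3
Earliest collision: t=7/3 between 0 and 1

Answer: 7/3 0 1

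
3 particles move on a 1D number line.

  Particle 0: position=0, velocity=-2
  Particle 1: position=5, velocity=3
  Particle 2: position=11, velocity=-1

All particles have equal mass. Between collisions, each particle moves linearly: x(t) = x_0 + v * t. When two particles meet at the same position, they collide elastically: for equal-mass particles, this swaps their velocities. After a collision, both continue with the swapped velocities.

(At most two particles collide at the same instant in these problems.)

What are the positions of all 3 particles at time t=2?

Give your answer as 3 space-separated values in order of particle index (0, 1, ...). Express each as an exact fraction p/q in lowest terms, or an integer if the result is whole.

Answer: -4 9 11

Derivation:
Collision at t=3/2: particles 1 and 2 swap velocities; positions: p0=-3 p1=19/2 p2=19/2; velocities now: v0=-2 v1=-1 v2=3
Advance to t=2 (no further collisions before then); velocities: v0=-2 v1=-1 v2=3; positions = -4 9 11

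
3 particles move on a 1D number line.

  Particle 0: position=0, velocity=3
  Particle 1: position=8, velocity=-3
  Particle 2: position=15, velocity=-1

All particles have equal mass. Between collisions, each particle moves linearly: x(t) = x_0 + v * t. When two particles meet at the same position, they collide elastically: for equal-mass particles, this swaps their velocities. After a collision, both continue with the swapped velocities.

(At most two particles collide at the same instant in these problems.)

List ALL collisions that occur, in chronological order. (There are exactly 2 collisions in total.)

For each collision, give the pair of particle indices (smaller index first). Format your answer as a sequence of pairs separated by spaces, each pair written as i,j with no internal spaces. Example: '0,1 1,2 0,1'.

Answer: 0,1 1,2

Derivation:
Collision at t=4/3: particles 0 and 1 swap velocities; positions: p0=4 p1=4 p2=41/3; velocities now: v0=-3 v1=3 v2=-1
Collision at t=15/4: particles 1 and 2 swap velocities; positions: p0=-13/4 p1=45/4 p2=45/4; velocities now: v0=-3 v1=-1 v2=3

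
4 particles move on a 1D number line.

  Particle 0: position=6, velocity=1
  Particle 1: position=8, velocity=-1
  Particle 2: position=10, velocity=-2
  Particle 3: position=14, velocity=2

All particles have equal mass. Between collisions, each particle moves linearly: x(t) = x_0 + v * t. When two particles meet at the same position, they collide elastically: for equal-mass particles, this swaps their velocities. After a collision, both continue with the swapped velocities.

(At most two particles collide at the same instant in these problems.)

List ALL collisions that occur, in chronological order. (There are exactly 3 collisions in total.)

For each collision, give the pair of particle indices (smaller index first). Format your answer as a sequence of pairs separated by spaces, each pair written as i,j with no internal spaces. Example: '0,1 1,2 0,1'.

Collision at t=1: particles 0 and 1 swap velocities; positions: p0=7 p1=7 p2=8 p3=16; velocities now: v0=-1 v1=1 v2=-2 v3=2
Collision at t=4/3: particles 1 and 2 swap velocities; positions: p0=20/3 p1=22/3 p2=22/3 p3=50/3; velocities now: v0=-1 v1=-2 v2=1 v3=2
Collision at t=2: particles 0 and 1 swap velocities; positions: p0=6 p1=6 p2=8 p3=18; velocities now: v0=-2 v1=-1 v2=1 v3=2

Answer: 0,1 1,2 0,1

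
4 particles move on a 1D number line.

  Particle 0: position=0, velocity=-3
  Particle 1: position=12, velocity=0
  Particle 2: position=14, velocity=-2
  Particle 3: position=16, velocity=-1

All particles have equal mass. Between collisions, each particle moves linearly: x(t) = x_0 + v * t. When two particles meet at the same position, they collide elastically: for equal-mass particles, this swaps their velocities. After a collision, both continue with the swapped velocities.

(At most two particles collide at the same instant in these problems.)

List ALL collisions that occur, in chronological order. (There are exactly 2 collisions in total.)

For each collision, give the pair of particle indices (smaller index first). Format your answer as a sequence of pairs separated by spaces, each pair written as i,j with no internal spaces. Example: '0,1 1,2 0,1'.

Answer: 1,2 2,3

Derivation:
Collision at t=1: particles 1 and 2 swap velocities; positions: p0=-3 p1=12 p2=12 p3=15; velocities now: v0=-3 v1=-2 v2=0 v3=-1
Collision at t=4: particles 2 and 3 swap velocities; positions: p0=-12 p1=6 p2=12 p3=12; velocities now: v0=-3 v1=-2 v2=-1 v3=0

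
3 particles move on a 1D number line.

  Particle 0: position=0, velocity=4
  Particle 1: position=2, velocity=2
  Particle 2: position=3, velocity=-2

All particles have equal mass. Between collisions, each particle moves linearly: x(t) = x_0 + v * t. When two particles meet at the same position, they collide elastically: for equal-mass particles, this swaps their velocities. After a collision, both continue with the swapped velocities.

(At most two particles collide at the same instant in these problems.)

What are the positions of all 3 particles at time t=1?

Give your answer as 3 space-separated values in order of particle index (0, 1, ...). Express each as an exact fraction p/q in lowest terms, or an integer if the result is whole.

Collision at t=1/4: particles 1 and 2 swap velocities; positions: p0=1 p1=5/2 p2=5/2; velocities now: v0=4 v1=-2 v2=2
Collision at t=1/2: particles 0 and 1 swap velocities; positions: p0=2 p1=2 p2=3; velocities now: v0=-2 v1=4 v2=2
Collision at t=1: particles 1 and 2 swap velocities; positions: p0=1 p1=4 p2=4; velocities now: v0=-2 v1=2 v2=4
Advance to t=1 (no further collisions before then); velocities: v0=-2 v1=2 v2=4; positions = 1 4 4

Answer: 1 4 4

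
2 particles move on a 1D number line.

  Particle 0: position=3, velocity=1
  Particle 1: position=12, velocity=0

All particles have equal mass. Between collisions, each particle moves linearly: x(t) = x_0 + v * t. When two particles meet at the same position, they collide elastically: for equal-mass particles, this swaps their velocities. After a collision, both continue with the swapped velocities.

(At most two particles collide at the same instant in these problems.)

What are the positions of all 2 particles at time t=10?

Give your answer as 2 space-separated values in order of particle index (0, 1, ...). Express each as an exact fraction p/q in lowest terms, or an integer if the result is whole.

Collision at t=9: particles 0 and 1 swap velocities; positions: p0=12 p1=12; velocities now: v0=0 v1=1
Advance to t=10 (no further collisions before then); velocities: v0=0 v1=1; positions = 12 13

Answer: 12 13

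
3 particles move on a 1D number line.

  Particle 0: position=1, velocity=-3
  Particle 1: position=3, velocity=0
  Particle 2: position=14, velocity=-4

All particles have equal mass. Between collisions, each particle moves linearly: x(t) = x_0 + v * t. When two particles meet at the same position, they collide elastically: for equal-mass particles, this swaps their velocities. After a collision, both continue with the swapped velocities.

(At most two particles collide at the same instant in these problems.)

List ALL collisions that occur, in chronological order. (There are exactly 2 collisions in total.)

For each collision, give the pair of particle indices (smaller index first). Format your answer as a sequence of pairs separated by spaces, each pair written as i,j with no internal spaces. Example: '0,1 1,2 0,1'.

Collision at t=11/4: particles 1 and 2 swap velocities; positions: p0=-29/4 p1=3 p2=3; velocities now: v0=-3 v1=-4 v2=0
Collision at t=13: particles 0 and 1 swap velocities; positions: p0=-38 p1=-38 p2=3; velocities now: v0=-4 v1=-3 v2=0

Answer: 1,2 0,1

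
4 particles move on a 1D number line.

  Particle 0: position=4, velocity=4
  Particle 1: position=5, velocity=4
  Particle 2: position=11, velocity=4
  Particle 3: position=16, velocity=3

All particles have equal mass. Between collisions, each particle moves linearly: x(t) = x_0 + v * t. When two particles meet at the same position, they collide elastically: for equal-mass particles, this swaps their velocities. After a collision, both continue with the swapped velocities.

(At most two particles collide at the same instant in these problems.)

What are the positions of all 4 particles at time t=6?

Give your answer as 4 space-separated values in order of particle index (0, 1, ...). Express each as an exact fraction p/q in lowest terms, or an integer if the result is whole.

Answer: 28 29 34 35

Derivation:
Collision at t=5: particles 2 and 3 swap velocities; positions: p0=24 p1=25 p2=31 p3=31; velocities now: v0=4 v1=4 v2=3 v3=4
Advance to t=6 (no further collisions before then); velocities: v0=4 v1=4 v2=3 v3=4; positions = 28 29 34 35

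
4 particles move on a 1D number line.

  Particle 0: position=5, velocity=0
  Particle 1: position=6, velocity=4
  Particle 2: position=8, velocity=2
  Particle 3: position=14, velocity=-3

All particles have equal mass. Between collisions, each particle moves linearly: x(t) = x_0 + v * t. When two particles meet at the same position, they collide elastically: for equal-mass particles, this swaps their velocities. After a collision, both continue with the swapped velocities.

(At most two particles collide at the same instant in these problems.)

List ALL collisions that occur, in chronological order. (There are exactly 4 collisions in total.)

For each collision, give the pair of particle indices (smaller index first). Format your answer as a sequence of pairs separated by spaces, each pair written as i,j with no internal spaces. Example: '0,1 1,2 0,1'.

Answer: 1,2 2,3 1,2 0,1

Derivation:
Collision at t=1: particles 1 and 2 swap velocities; positions: p0=5 p1=10 p2=10 p3=11; velocities now: v0=0 v1=2 v2=4 v3=-3
Collision at t=8/7: particles 2 and 3 swap velocities; positions: p0=5 p1=72/7 p2=74/7 p3=74/7; velocities now: v0=0 v1=2 v2=-3 v3=4
Collision at t=6/5: particles 1 and 2 swap velocities; positions: p0=5 p1=52/5 p2=52/5 p3=54/5; velocities now: v0=0 v1=-3 v2=2 v3=4
Collision at t=3: particles 0 and 1 swap velocities; positions: p0=5 p1=5 p2=14 p3=18; velocities now: v0=-3 v1=0 v2=2 v3=4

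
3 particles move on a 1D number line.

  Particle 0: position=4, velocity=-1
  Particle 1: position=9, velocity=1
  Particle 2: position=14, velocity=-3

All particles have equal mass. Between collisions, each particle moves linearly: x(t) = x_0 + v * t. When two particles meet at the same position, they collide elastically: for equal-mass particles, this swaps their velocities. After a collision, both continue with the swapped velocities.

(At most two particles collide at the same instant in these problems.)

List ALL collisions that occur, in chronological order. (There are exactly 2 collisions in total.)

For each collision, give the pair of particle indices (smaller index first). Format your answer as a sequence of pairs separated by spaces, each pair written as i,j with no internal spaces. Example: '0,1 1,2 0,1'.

Answer: 1,2 0,1

Derivation:
Collision at t=5/4: particles 1 and 2 swap velocities; positions: p0=11/4 p1=41/4 p2=41/4; velocities now: v0=-1 v1=-3 v2=1
Collision at t=5: particles 0 and 1 swap velocities; positions: p0=-1 p1=-1 p2=14; velocities now: v0=-3 v1=-1 v2=1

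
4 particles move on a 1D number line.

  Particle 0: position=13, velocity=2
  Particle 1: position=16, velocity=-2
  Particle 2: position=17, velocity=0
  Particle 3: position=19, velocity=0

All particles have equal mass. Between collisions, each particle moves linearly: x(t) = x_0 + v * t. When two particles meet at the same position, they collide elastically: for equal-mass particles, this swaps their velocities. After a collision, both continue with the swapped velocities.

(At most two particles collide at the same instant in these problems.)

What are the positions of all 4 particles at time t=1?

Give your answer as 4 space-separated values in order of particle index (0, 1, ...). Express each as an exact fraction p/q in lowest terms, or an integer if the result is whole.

Collision at t=3/4: particles 0 and 1 swap velocities; positions: p0=29/2 p1=29/2 p2=17 p3=19; velocities now: v0=-2 v1=2 v2=0 v3=0
Advance to t=1 (no further collisions before then); velocities: v0=-2 v1=2 v2=0 v3=0; positions = 14 15 17 19

Answer: 14 15 17 19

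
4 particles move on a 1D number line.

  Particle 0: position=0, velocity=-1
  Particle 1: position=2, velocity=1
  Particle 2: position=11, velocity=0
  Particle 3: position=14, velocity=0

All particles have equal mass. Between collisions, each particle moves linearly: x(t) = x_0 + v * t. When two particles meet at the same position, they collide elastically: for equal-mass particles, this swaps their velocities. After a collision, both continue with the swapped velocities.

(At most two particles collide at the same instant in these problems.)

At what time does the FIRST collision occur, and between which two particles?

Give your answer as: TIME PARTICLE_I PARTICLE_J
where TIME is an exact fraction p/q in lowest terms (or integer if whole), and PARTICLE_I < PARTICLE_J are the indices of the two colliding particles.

Pair (0,1): pos 0,2 vel -1,1 -> not approaching (rel speed -2 <= 0)
Pair (1,2): pos 2,11 vel 1,0 -> gap=9, closing at 1/unit, collide at t=9
Pair (2,3): pos 11,14 vel 0,0 -> not approaching (rel speed 0 <= 0)
Earliest collision: t=9 between 1 and 2

Answer: 9 1 2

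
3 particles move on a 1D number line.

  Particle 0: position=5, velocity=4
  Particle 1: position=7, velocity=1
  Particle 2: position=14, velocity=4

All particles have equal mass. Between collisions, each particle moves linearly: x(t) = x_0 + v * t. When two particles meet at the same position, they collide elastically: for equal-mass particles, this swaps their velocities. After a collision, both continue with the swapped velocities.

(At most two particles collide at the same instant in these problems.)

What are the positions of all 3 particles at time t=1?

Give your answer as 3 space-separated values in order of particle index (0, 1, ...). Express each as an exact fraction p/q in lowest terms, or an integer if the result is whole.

Answer: 8 9 18

Derivation:
Collision at t=2/3: particles 0 and 1 swap velocities; positions: p0=23/3 p1=23/3 p2=50/3; velocities now: v0=1 v1=4 v2=4
Advance to t=1 (no further collisions before then); velocities: v0=1 v1=4 v2=4; positions = 8 9 18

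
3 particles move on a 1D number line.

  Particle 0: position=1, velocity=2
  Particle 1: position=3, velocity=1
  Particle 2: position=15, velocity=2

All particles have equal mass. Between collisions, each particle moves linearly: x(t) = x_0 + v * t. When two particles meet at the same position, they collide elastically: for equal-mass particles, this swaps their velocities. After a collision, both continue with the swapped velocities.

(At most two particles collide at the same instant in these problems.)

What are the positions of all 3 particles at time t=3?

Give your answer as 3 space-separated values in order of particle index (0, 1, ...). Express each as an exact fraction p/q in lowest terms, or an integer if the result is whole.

Answer: 6 7 21

Derivation:
Collision at t=2: particles 0 and 1 swap velocities; positions: p0=5 p1=5 p2=19; velocities now: v0=1 v1=2 v2=2
Advance to t=3 (no further collisions before then); velocities: v0=1 v1=2 v2=2; positions = 6 7 21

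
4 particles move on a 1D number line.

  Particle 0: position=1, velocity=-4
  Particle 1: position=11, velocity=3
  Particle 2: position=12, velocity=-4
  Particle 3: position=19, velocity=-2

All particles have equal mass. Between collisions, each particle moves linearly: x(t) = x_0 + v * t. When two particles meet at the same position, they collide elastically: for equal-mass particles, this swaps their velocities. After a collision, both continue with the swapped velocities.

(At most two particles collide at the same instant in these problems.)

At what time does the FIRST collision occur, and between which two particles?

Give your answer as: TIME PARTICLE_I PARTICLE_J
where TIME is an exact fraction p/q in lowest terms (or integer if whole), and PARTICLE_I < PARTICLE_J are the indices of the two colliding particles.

Pair (0,1): pos 1,11 vel -4,3 -> not approaching (rel speed -7 <= 0)
Pair (1,2): pos 11,12 vel 3,-4 -> gap=1, closing at 7/unit, collide at t=1/7
Pair (2,3): pos 12,19 vel -4,-2 -> not approaching (rel speed -2 <= 0)
Earliest collision: t=1/7 between 1 and 2

Answer: 1/7 1 2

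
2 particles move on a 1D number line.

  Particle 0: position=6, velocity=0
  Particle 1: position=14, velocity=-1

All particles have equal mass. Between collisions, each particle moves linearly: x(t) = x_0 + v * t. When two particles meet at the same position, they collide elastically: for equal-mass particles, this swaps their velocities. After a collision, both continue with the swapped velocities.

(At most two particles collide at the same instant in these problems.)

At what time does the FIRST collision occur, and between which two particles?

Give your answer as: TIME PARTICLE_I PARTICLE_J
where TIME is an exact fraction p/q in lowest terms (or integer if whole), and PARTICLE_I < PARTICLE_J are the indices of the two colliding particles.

Pair (0,1): pos 6,14 vel 0,-1 -> gap=8, closing at 1/unit, collide at t=8
Earliest collision: t=8 between 0 and 1

Answer: 8 0 1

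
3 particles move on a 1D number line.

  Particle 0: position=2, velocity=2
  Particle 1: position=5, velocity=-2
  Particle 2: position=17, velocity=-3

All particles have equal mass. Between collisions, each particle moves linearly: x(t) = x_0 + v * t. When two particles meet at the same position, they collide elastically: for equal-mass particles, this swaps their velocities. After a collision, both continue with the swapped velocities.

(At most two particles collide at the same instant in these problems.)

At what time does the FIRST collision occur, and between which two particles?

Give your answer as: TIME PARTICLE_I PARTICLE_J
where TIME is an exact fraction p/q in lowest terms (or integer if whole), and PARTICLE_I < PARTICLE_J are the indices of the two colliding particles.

Pair (0,1): pos 2,5 vel 2,-2 -> gap=3, closing at 4/unit, collide at t=3/4
Pair (1,2): pos 5,17 vel -2,-3 -> gap=12, closing at 1/unit, collide at t=12
Earliest collision: t=3/4 between 0 and 1

Answer: 3/4 0 1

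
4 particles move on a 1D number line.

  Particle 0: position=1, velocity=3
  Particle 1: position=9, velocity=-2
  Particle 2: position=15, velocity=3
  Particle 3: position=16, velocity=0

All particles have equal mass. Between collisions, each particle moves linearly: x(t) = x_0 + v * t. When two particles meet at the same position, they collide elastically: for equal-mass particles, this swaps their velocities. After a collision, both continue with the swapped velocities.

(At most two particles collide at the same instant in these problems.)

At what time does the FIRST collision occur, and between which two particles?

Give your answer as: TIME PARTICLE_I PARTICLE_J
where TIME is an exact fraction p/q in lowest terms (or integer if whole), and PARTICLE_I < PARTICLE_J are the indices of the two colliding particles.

Pair (0,1): pos 1,9 vel 3,-2 -> gap=8, closing at 5/unit, collide at t=8/5
Pair (1,2): pos 9,15 vel -2,3 -> not approaching (rel speed -5 <= 0)
Pair (2,3): pos 15,16 vel 3,0 -> gap=1, closing at 3/unit, collide at t=1/3
Earliest collision: t=1/3 between 2 and 3

Answer: 1/3 2 3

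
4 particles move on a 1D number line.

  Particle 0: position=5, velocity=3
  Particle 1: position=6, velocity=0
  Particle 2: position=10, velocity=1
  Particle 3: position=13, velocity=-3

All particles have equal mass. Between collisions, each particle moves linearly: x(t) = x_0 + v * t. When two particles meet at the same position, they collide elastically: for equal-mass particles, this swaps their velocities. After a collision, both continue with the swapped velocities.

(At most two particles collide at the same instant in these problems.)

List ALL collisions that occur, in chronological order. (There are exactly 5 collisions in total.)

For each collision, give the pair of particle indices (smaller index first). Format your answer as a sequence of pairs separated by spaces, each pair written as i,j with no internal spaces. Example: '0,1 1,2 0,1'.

Collision at t=1/3: particles 0 and 1 swap velocities; positions: p0=6 p1=6 p2=31/3 p3=12; velocities now: v0=0 v1=3 v2=1 v3=-3
Collision at t=3/4: particles 2 and 3 swap velocities; positions: p0=6 p1=29/4 p2=43/4 p3=43/4; velocities now: v0=0 v1=3 v2=-3 v3=1
Collision at t=4/3: particles 1 and 2 swap velocities; positions: p0=6 p1=9 p2=9 p3=34/3; velocities now: v0=0 v1=-3 v2=3 v3=1
Collision at t=7/3: particles 0 and 1 swap velocities; positions: p0=6 p1=6 p2=12 p3=37/3; velocities now: v0=-3 v1=0 v2=3 v3=1
Collision at t=5/2: particles 2 and 3 swap velocities; positions: p0=11/2 p1=6 p2=25/2 p3=25/2; velocities now: v0=-3 v1=0 v2=1 v3=3

Answer: 0,1 2,3 1,2 0,1 2,3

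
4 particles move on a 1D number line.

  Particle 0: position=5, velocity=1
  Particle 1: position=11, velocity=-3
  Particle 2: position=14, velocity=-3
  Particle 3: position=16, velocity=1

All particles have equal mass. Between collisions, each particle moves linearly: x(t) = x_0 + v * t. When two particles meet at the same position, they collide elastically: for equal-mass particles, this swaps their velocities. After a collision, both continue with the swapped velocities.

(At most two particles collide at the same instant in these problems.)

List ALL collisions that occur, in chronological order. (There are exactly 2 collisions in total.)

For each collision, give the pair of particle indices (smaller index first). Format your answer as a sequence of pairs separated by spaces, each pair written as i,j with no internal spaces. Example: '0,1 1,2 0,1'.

Collision at t=3/2: particles 0 and 1 swap velocities; positions: p0=13/2 p1=13/2 p2=19/2 p3=35/2; velocities now: v0=-3 v1=1 v2=-3 v3=1
Collision at t=9/4: particles 1 and 2 swap velocities; positions: p0=17/4 p1=29/4 p2=29/4 p3=73/4; velocities now: v0=-3 v1=-3 v2=1 v3=1

Answer: 0,1 1,2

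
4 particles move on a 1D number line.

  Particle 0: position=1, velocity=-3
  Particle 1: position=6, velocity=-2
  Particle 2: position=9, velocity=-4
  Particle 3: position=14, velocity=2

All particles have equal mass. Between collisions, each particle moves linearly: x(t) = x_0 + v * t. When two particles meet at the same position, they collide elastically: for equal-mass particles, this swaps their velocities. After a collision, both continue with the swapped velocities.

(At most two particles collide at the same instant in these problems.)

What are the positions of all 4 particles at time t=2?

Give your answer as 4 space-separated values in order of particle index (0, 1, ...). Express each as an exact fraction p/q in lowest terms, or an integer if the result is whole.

Collision at t=3/2: particles 1 and 2 swap velocities; positions: p0=-7/2 p1=3 p2=3 p3=17; velocities now: v0=-3 v1=-4 v2=-2 v3=2
Advance to t=2 (no further collisions before then); velocities: v0=-3 v1=-4 v2=-2 v3=2; positions = -5 1 2 18

Answer: -5 1 2 18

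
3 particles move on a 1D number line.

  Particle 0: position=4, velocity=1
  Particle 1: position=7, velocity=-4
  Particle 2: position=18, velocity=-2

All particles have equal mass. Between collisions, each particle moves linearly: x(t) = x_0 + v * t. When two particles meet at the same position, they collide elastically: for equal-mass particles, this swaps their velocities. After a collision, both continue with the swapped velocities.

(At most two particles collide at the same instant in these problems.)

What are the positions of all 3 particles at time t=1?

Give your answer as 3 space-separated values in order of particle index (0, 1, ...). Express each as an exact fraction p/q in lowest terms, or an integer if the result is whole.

Answer: 3 5 16

Derivation:
Collision at t=3/5: particles 0 and 1 swap velocities; positions: p0=23/5 p1=23/5 p2=84/5; velocities now: v0=-4 v1=1 v2=-2
Advance to t=1 (no further collisions before then); velocities: v0=-4 v1=1 v2=-2; positions = 3 5 16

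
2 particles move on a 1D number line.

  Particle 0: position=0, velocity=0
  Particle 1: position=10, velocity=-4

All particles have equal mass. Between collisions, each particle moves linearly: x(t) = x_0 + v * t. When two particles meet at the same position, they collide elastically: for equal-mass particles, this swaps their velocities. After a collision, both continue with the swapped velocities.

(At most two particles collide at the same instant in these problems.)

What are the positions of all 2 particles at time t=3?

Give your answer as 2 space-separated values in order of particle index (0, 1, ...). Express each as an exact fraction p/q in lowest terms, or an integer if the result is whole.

Collision at t=5/2: particles 0 and 1 swap velocities; positions: p0=0 p1=0; velocities now: v0=-4 v1=0
Advance to t=3 (no further collisions before then); velocities: v0=-4 v1=0; positions = -2 0

Answer: -2 0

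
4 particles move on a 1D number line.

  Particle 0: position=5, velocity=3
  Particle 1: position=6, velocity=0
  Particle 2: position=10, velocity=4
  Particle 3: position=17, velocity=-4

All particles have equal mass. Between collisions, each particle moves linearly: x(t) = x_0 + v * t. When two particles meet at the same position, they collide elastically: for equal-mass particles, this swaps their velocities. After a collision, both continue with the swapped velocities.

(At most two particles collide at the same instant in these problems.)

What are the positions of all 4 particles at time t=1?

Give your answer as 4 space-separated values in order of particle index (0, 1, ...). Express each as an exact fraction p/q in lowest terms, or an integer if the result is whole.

Answer: 6 8 13 14

Derivation:
Collision at t=1/3: particles 0 and 1 swap velocities; positions: p0=6 p1=6 p2=34/3 p3=47/3; velocities now: v0=0 v1=3 v2=4 v3=-4
Collision at t=7/8: particles 2 and 3 swap velocities; positions: p0=6 p1=61/8 p2=27/2 p3=27/2; velocities now: v0=0 v1=3 v2=-4 v3=4
Advance to t=1 (no further collisions before then); velocities: v0=0 v1=3 v2=-4 v3=4; positions = 6 8 13 14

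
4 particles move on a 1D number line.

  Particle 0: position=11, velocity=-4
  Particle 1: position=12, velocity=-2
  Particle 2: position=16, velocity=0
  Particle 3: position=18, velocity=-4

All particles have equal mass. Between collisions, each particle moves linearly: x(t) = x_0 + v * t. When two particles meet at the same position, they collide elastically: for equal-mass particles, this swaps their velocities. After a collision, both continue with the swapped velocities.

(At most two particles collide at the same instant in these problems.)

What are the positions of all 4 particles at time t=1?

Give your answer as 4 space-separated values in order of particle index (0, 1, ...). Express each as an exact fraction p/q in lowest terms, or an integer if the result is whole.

Collision at t=1/2: particles 2 and 3 swap velocities; positions: p0=9 p1=11 p2=16 p3=16; velocities now: v0=-4 v1=-2 v2=-4 v3=0
Advance to t=1 (no further collisions before then); velocities: v0=-4 v1=-2 v2=-4 v3=0; positions = 7 10 14 16

Answer: 7 10 14 16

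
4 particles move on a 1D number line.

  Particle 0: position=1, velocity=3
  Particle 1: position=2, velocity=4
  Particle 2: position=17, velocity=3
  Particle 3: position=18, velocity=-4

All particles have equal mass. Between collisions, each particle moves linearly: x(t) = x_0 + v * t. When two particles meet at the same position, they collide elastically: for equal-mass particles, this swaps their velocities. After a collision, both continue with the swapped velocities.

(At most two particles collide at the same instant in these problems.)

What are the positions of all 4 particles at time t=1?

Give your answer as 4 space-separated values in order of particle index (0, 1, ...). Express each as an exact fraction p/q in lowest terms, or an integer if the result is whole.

Answer: 4 6 14 20

Derivation:
Collision at t=1/7: particles 2 and 3 swap velocities; positions: p0=10/7 p1=18/7 p2=122/7 p3=122/7; velocities now: v0=3 v1=4 v2=-4 v3=3
Advance to t=1 (no further collisions before then); velocities: v0=3 v1=4 v2=-4 v3=3; positions = 4 6 14 20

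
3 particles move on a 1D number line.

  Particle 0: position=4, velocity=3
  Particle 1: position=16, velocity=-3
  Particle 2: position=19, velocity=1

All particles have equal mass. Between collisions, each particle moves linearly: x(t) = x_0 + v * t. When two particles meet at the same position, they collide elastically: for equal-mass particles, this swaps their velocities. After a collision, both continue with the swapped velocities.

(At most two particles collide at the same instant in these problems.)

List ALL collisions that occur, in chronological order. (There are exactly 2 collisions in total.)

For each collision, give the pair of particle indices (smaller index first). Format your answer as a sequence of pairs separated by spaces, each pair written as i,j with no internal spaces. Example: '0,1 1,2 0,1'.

Collision at t=2: particles 0 and 1 swap velocities; positions: p0=10 p1=10 p2=21; velocities now: v0=-3 v1=3 v2=1
Collision at t=15/2: particles 1 and 2 swap velocities; positions: p0=-13/2 p1=53/2 p2=53/2; velocities now: v0=-3 v1=1 v2=3

Answer: 0,1 1,2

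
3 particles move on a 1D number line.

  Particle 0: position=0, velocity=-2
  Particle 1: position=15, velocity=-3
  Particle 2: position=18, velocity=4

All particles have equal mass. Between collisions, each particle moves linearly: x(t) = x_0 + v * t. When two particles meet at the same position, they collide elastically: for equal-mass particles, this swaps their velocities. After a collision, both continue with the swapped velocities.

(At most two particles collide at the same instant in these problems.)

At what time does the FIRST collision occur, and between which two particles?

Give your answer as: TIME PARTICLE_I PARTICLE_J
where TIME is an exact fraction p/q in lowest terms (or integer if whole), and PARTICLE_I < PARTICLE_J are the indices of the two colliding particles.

Pair (0,1): pos 0,15 vel -2,-3 -> gap=15, closing at 1/unit, collide at t=15
Pair (1,2): pos 15,18 vel -3,4 -> not approaching (rel speed -7 <= 0)
Earliest collision: t=15 between 0 and 1

Answer: 15 0 1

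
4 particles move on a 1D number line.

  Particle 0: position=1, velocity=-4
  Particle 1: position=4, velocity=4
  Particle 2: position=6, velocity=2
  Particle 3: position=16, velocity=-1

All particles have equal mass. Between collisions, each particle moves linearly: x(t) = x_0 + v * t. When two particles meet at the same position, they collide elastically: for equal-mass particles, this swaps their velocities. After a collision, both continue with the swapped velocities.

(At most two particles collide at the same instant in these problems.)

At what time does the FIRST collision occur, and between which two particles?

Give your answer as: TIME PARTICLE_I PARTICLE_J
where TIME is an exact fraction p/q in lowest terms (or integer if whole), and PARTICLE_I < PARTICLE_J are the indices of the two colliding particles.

Pair (0,1): pos 1,4 vel -4,4 -> not approaching (rel speed -8 <= 0)
Pair (1,2): pos 4,6 vel 4,2 -> gap=2, closing at 2/unit, collide at t=1
Pair (2,3): pos 6,16 vel 2,-1 -> gap=10, closing at 3/unit, collide at t=10/3
Earliest collision: t=1 between 1 and 2

Answer: 1 1 2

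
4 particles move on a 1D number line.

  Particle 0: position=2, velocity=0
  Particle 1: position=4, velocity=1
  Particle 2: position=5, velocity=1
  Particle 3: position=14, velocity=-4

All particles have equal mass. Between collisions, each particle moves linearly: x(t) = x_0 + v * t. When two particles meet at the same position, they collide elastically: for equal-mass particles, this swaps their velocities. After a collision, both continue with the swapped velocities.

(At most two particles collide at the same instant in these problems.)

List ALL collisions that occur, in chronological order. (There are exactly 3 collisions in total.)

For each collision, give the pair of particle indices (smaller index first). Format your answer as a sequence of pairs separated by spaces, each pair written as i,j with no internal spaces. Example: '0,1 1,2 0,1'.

Answer: 2,3 1,2 0,1

Derivation:
Collision at t=9/5: particles 2 and 3 swap velocities; positions: p0=2 p1=29/5 p2=34/5 p3=34/5; velocities now: v0=0 v1=1 v2=-4 v3=1
Collision at t=2: particles 1 and 2 swap velocities; positions: p0=2 p1=6 p2=6 p3=7; velocities now: v0=0 v1=-4 v2=1 v3=1
Collision at t=3: particles 0 and 1 swap velocities; positions: p0=2 p1=2 p2=7 p3=8; velocities now: v0=-4 v1=0 v2=1 v3=1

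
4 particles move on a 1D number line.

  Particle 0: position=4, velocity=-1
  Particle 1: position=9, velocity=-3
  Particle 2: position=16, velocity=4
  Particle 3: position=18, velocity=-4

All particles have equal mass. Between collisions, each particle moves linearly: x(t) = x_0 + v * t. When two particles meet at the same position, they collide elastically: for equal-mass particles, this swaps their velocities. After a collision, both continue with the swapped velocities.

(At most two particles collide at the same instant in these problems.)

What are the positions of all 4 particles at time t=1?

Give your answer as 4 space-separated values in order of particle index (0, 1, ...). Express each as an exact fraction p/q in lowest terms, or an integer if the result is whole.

Answer: 3 6 14 20

Derivation:
Collision at t=1/4: particles 2 and 3 swap velocities; positions: p0=15/4 p1=33/4 p2=17 p3=17; velocities now: v0=-1 v1=-3 v2=-4 v3=4
Advance to t=1 (no further collisions before then); velocities: v0=-1 v1=-3 v2=-4 v3=4; positions = 3 6 14 20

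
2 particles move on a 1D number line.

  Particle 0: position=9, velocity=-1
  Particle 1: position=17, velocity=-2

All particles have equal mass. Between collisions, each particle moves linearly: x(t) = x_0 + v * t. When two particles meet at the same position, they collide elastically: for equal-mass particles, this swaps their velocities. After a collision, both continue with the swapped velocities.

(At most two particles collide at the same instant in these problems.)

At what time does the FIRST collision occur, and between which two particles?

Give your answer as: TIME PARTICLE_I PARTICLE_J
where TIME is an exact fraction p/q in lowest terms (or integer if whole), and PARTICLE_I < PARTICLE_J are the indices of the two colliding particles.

Pair (0,1): pos 9,17 vel -1,-2 -> gap=8, closing at 1/unit, collide at t=8
Earliest collision: t=8 between 0 and 1

Answer: 8 0 1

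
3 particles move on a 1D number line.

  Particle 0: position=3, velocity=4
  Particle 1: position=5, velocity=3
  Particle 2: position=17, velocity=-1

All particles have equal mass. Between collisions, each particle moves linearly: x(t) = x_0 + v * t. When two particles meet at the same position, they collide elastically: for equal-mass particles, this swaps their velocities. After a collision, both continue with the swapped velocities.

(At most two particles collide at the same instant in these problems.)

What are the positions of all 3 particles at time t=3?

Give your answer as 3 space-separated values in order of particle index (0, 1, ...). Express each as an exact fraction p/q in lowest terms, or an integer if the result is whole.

Answer: 14 14 15

Derivation:
Collision at t=2: particles 0 and 1 swap velocities; positions: p0=11 p1=11 p2=15; velocities now: v0=3 v1=4 v2=-1
Collision at t=14/5: particles 1 and 2 swap velocities; positions: p0=67/5 p1=71/5 p2=71/5; velocities now: v0=3 v1=-1 v2=4
Collision at t=3: particles 0 and 1 swap velocities; positions: p0=14 p1=14 p2=15; velocities now: v0=-1 v1=3 v2=4
Advance to t=3 (no further collisions before then); velocities: v0=-1 v1=3 v2=4; positions = 14 14 15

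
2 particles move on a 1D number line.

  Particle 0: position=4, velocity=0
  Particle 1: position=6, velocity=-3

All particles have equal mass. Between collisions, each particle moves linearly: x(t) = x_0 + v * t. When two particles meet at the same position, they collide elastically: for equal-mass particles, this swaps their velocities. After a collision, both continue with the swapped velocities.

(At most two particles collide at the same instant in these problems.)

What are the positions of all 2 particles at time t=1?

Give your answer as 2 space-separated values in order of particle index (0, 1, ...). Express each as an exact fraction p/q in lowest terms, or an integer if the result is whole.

Collision at t=2/3: particles 0 and 1 swap velocities; positions: p0=4 p1=4; velocities now: v0=-3 v1=0
Advance to t=1 (no further collisions before then); velocities: v0=-3 v1=0; positions = 3 4

Answer: 3 4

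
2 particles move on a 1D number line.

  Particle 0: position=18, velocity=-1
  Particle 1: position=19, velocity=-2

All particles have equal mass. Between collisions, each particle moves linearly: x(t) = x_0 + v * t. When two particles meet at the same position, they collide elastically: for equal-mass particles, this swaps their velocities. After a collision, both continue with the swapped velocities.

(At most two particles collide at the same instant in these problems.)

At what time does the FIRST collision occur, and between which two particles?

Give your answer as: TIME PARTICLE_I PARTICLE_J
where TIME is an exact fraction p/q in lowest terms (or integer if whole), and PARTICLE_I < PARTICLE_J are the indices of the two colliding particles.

Answer: 1 0 1

Derivation:
Pair (0,1): pos 18,19 vel -1,-2 -> gap=1, closing at 1/unit, collide at t=1
Earliest collision: t=1 between 0 and 1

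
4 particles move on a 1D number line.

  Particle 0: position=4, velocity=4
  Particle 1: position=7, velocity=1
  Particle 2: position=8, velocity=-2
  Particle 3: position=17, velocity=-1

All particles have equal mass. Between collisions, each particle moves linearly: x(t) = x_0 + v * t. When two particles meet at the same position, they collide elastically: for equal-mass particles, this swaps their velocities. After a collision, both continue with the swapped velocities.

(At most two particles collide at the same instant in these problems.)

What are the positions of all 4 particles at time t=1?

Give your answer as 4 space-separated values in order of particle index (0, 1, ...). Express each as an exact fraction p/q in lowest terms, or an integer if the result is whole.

Answer: 6 8 8 16

Derivation:
Collision at t=1/3: particles 1 and 2 swap velocities; positions: p0=16/3 p1=22/3 p2=22/3 p3=50/3; velocities now: v0=4 v1=-2 v2=1 v3=-1
Collision at t=2/3: particles 0 and 1 swap velocities; positions: p0=20/3 p1=20/3 p2=23/3 p3=49/3; velocities now: v0=-2 v1=4 v2=1 v3=-1
Collision at t=1: particles 1 and 2 swap velocities; positions: p0=6 p1=8 p2=8 p3=16; velocities now: v0=-2 v1=1 v2=4 v3=-1
Advance to t=1 (no further collisions before then); velocities: v0=-2 v1=1 v2=4 v3=-1; positions = 6 8 8 16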